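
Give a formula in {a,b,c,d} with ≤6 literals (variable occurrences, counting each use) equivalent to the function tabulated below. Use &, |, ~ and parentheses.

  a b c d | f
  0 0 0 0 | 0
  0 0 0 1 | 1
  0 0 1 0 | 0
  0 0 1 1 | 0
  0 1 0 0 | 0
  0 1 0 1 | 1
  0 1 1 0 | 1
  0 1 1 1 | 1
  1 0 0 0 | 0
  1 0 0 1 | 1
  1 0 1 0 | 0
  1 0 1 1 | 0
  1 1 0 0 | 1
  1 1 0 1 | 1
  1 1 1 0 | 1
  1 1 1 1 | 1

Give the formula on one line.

  (d | c) = 0111011101110111
  (b & a) = 0000000000001111
  ((d | c) | (b & a)) = 0111011101111111
  ~c = 1100110011001100
  (b | ~c) = 1100111111001111
  (((d | c) | (b & a)) & (b | ~c)) = 0100011101001111

(((d | c) | (b & a)) & (b | ~c))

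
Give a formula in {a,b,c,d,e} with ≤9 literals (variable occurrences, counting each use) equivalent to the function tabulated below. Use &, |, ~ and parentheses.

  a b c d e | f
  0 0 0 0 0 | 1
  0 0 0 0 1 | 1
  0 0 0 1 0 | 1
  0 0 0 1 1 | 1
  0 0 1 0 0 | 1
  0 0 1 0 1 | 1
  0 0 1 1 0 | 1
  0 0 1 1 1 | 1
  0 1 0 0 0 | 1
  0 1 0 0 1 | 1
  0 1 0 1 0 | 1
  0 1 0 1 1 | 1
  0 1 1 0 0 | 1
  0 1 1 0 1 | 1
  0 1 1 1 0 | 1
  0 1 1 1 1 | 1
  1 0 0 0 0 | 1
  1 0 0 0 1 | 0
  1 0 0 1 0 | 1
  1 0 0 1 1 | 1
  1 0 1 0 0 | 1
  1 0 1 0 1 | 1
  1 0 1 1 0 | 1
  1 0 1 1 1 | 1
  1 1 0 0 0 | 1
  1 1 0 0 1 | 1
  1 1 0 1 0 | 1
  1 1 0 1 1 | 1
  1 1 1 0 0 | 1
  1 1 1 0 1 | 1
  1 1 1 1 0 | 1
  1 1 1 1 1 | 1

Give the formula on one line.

  (e & b) = 00000000010101010000000001010101
  ((e & b) | d) = 00110011011101110011001101110111
  (b | ((e & b) | d)) = 00110011111111110011001111111111
  ((b | ((e & b) | d)) | c) = 00111111111111110011111111111111
  ~a = 11111111111111110000000000000000
  ~e = 10101010101010101010101010101010
  (~a | ~e) = 11111111111111111010101010101010
  (((b | ((e & b) | d)) | c) | (~a | ~e)) = 11111111111111111011111111111111

(((b | ((e & b) | d)) | c) | (~a | ~e))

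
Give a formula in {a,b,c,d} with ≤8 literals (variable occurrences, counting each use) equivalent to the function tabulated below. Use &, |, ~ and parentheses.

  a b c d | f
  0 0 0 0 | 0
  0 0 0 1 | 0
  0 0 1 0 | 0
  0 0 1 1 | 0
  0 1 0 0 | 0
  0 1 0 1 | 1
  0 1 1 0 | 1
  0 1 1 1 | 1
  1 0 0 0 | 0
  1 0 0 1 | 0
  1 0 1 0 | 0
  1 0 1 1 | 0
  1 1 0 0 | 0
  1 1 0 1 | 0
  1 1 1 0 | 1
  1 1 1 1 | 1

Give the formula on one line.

  (c | d) = 0111011101110111
  ~a = 1111111100000000
  (c | ~a) = 1111111100110011
  (b & (c | ~a)) = 0000111100000011
  ((c | d) & (b & (c | ~a))) = 0000011100000011

((c | d) & (b & (c | ~a)))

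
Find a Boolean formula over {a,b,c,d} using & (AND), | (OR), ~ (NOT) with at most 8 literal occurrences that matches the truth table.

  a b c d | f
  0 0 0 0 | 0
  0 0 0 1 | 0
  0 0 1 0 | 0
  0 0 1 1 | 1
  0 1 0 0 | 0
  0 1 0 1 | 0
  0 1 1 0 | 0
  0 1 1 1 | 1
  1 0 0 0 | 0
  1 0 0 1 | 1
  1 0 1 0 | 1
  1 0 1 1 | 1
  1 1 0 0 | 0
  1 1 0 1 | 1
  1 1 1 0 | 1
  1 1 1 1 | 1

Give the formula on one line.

  (a | c) = 0011001111111111
  (d & (a | c)) = 0001000101010101
  ~c = 1100110011001100
  (~c & b) = 0000110000001100
  ((~c & b) | a) = 0000110011111111
  (c & ((~c & b) | a)) = 0000000000110011
  ~d = 1010101010101010
  ((c & ((~c & b) | a)) & ~d) = 0000000000100010
  ((d & (a | c)) | ((c & ((~c & b) | a)) & ~d)) = 0001000101110111

((d & (a | c)) | ((c & ((~c & b) | a)) & ~d))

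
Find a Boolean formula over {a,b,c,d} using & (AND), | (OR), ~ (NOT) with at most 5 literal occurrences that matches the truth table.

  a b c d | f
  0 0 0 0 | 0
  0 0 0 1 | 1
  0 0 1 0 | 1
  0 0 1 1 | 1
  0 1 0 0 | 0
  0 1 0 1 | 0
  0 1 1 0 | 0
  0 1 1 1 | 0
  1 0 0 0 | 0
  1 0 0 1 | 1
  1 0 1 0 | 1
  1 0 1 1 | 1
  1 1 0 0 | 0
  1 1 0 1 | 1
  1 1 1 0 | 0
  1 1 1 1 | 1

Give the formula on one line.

((~b | (d & a)) & (c | d))

  ~b = 1111000011110000
  (d & a) = 0000000001010101
  (~b | (d & a)) = 1111000011110101
  (c | d) = 0111011101110111
  ((~b | (d & a)) & (c | d)) = 0111000001110101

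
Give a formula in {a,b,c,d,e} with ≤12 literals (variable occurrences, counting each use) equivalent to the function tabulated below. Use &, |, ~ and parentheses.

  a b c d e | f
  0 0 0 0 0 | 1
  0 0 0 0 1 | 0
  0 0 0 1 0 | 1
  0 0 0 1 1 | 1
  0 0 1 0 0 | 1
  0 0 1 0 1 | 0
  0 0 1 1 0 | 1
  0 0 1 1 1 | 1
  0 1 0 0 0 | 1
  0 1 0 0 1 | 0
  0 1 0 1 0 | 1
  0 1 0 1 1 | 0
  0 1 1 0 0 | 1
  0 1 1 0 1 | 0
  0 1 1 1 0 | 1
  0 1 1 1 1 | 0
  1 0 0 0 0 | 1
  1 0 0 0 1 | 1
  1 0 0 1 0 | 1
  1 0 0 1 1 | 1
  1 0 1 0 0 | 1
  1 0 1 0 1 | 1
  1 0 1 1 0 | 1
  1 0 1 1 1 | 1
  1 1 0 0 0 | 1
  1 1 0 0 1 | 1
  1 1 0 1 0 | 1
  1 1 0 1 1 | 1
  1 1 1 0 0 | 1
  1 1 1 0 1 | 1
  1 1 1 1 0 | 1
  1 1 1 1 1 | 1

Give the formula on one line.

((a | ~e) | ((a & (e | (c & a))) | (~b & (~e | d))))

  ~e = 10101010101010101010101010101010
  (a | ~e) = 10101010101010101111111111111111
  (c & a) = 00000000000000000000111100001111
  (e | (c & a)) = 01010101010101010101111101011111
  (a & (e | (c & a))) = 00000000000000000101111101011111
  ~b = 11111111000000001111111100000000
  (~e | d) = 10111011101110111011101110111011
  (~b & (~e | d)) = 10111011000000001011101100000000
  ((a & (e | (c & a))) | (~b & (~e | d))) = 10111011000000001111111101011111
  ((a | ~e) | ((a & (e | (c & a))) | (~b & (~e | d)))) = 10111011101010101111111111111111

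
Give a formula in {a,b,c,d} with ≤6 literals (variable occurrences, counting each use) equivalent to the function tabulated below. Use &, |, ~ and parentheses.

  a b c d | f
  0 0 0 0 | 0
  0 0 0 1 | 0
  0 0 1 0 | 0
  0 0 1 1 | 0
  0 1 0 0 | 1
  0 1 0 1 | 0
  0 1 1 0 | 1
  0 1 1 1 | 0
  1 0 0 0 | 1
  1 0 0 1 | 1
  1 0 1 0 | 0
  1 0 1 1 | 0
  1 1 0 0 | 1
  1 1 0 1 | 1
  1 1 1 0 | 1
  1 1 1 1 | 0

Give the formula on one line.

((~d & b) | (~c & a))

  ~d = 1010101010101010
  (~d & b) = 0000101000001010
  ~c = 1100110011001100
  (~c & a) = 0000000011001100
  ((~d & b) | (~c & a)) = 0000101011001110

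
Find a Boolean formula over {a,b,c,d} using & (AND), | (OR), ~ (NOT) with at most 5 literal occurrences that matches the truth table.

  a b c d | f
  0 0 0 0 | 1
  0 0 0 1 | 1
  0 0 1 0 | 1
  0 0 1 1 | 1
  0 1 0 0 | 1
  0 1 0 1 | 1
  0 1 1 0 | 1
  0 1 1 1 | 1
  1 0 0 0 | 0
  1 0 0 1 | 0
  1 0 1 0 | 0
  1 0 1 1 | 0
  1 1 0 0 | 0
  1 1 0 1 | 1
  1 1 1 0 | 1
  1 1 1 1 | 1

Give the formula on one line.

  ~a = 1111111100000000
  (c | d) = 0111011101110111
  (b & a) = 0000000000001111
  ((c | d) & (b & a)) = 0000000000000111
  (~a | ((c | d) & (b & a))) = 1111111100000111

(~a | ((c | d) & (b & a)))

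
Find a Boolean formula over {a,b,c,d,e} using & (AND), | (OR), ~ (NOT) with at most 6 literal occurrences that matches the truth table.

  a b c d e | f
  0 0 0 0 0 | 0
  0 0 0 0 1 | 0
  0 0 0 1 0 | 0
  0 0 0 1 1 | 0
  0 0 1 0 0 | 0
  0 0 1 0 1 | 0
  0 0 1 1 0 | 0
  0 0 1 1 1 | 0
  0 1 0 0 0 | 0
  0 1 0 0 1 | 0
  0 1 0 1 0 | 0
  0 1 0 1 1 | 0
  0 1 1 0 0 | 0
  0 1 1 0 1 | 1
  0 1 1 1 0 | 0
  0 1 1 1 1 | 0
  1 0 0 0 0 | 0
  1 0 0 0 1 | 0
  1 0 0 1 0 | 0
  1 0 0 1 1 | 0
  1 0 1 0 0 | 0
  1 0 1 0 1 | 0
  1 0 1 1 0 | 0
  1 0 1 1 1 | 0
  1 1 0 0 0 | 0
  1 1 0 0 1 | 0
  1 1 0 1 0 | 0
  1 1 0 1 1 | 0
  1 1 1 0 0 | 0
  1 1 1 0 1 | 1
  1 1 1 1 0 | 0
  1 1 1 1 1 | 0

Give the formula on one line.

  (d | e) = 01110111011101110111011101110111
  ~d = 11001100110011001100110011001100
  (c & ~d) = 00001100000011000000110000001100
  ((c & ~d) & b) = 00000000000011000000000000001100
  ((d | e) & ((c & ~d) & b)) = 00000000000001000000000000000100

((d | e) & ((c & ~d) & b))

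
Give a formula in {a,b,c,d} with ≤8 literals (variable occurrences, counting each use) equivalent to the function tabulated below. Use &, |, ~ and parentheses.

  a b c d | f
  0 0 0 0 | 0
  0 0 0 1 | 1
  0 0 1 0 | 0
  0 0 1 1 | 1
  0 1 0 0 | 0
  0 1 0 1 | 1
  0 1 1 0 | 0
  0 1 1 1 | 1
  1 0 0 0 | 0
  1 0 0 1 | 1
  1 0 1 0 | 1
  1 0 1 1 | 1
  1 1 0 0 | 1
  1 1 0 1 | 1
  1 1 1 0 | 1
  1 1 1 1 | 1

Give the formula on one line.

(d | ((~d & a) & (c | b)))

  ~d = 1010101010101010
  (~d & a) = 0000000010101010
  (c | b) = 0011111100111111
  ((~d & a) & (c | b)) = 0000000000101010
  (d | ((~d & a) & (c | b))) = 0101010101111111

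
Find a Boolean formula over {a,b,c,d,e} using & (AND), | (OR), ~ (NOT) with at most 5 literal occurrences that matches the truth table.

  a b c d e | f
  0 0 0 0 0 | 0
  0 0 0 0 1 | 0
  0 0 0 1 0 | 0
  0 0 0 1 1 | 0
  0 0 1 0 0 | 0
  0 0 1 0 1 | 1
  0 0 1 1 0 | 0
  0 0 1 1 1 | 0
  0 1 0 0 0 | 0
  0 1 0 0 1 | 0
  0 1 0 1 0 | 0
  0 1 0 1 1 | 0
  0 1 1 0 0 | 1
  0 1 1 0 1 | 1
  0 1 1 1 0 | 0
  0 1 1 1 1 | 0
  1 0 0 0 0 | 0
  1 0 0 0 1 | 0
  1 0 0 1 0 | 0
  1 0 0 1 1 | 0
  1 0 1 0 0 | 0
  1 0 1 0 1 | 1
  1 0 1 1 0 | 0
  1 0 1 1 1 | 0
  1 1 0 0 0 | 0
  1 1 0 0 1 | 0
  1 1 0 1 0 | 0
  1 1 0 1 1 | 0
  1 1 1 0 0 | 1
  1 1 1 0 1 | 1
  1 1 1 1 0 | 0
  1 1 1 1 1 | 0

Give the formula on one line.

((~d & c) & ((c & b) | e))

  ~d = 11001100110011001100110011001100
  (~d & c) = 00001100000011000000110000001100
  (c & b) = 00000000000011110000000000001111
  ((c & b) | e) = 01010101010111110101010101011111
  ((~d & c) & ((c & b) | e)) = 00000100000011000000010000001100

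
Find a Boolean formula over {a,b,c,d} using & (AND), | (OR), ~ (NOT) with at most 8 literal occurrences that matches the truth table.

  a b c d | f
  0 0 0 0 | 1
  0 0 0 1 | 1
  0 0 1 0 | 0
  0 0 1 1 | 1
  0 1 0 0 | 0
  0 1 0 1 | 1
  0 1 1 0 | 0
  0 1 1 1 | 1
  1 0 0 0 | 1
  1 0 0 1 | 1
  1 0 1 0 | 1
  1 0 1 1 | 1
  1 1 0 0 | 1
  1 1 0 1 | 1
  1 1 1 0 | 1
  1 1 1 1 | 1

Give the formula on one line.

  (a | d) = 0101010111111111
  ~b = 1111000011110000
  ~c = 1100110011001100
  (~c | b) = 1100111111001111
  (~b & (~c | b)) = 1100000011000000
  ((a | d) | (~b & (~c | b))) = 1101010111111111

((a | d) | (~b & (~c | b)))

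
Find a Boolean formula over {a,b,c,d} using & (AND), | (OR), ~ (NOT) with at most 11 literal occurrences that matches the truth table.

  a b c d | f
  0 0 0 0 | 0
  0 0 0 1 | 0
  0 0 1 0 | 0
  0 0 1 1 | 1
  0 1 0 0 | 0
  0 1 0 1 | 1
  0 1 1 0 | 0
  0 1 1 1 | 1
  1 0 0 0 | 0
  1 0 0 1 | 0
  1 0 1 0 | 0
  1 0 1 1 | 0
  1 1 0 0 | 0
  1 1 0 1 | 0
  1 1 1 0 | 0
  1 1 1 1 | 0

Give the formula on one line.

((~a & ((((d & ~b) & ~c) & a) | (c | b))) & (d | a))

  ~a = 1111111100000000
  ~b = 1111000011110000
  (d & ~b) = 0101000001010000
  ~c = 1100110011001100
  ((d & ~b) & ~c) = 0100000001000000
  (((d & ~b) & ~c) & a) = 0000000001000000
  (c | b) = 0011111100111111
  ((((d & ~b) & ~c) & a) | (c | b)) = 0011111101111111
  (~a & ((((d & ~b) & ~c) & a) | (c | b))) = 0011111100000000
  (d | a) = 0101010111111111
  ((~a & ((((d & ~b) & ~c) & a) | (c | b))) & (d | a)) = 0001010100000000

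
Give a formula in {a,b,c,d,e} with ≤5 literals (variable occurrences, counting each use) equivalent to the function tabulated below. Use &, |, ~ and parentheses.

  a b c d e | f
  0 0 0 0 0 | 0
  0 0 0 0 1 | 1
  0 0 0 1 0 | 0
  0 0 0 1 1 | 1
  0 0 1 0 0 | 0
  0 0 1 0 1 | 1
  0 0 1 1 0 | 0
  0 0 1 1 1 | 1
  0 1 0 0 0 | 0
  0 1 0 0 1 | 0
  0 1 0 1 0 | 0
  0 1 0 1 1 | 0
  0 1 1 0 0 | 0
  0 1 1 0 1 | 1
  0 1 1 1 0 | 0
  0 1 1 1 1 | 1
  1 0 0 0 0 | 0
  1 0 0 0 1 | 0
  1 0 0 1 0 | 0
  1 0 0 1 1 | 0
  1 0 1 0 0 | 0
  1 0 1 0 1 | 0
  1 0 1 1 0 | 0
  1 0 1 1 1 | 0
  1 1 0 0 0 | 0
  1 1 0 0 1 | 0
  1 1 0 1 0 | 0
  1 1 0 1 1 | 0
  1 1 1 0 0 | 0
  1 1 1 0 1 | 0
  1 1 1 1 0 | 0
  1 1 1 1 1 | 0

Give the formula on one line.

  ~b = 11111111000000001111111100000000
  (~b | c) = 11111111000011111111111100001111
  ~a = 11111111111111110000000000000000
  ((~b | c) & ~a) = 11111111000011110000000000000000
  (e & ((~b | c) & ~a)) = 01010101000001010000000000000000

(e & ((~b | c) & ~a))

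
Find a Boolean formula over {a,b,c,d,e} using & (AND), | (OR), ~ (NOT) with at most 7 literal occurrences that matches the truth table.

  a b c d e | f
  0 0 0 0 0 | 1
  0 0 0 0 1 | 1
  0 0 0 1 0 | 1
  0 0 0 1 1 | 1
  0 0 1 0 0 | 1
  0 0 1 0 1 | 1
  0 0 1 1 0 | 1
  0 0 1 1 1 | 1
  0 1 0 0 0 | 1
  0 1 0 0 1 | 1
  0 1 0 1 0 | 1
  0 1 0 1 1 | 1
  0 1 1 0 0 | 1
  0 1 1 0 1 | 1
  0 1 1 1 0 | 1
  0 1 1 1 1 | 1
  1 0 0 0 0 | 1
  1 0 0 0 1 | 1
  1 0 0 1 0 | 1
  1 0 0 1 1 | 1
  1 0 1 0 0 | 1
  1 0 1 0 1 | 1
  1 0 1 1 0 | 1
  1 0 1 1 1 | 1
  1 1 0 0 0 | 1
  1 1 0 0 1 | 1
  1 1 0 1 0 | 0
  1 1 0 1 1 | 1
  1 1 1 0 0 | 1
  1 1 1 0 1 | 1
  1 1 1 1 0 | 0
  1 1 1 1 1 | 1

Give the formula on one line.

  ~d = 11001100110011001100110011001100
  ~b = 11111111000000001111111100000000
  (~d | ~b) = 11111111110011001111111111001100
  ((~d | ~b) | e) = 11111111110111011111111111011101
  ~a = 11111111111111110000000000000000
  (((~d | ~b) | e) | ~a) = 11111111111111111111111111011101

(((~d | ~b) | e) | ~a)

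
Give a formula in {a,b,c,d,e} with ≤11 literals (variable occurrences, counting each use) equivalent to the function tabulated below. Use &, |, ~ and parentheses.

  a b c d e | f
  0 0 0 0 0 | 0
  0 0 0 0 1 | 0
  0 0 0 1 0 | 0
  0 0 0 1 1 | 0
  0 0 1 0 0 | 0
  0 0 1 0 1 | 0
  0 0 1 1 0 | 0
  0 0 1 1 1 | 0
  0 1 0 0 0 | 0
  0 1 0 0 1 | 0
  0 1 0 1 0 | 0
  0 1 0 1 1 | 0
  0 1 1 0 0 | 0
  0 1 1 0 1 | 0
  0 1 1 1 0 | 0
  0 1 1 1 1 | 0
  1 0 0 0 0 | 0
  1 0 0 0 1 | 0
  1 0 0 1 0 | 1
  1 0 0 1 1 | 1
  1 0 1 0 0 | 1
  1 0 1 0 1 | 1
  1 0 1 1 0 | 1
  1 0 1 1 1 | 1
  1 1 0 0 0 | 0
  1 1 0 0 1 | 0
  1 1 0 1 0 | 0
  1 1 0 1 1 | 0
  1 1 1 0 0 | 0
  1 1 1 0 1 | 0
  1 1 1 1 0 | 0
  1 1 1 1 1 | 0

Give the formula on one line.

((a & ~b) & ((c & ~d) | ((d | ~b) & (d | b))))

  ~b = 11111111000000001111111100000000
  (a & ~b) = 00000000000000001111111100000000
  ~d = 11001100110011001100110011001100
  (c & ~d) = 00001100000011000000110000001100
  (d | ~b) = 11111111001100111111111100110011
  (d | b) = 00110011111111110011001111111111
  ((d | ~b) & (d | b)) = 00110011001100110011001100110011
  ((c & ~d) | ((d | ~b) & (d | b))) = 00111111001111110011111100111111
  ((a & ~b) & ((c & ~d) | ((d | ~b) & (d | b)))) = 00000000000000000011111100000000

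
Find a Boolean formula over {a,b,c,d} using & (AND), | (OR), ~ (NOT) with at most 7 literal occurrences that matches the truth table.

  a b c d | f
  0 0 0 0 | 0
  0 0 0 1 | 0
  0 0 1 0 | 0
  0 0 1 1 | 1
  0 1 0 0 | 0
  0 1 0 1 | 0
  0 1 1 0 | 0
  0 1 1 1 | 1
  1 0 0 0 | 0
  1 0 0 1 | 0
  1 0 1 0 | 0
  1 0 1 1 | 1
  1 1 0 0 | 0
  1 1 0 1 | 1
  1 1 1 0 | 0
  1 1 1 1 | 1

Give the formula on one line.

(((b & d) | (c & d)) & ((~b | c) | a))

  (b & d) = 0000010100000101
  (c & d) = 0001000100010001
  ((b & d) | (c & d)) = 0001010100010101
  ~b = 1111000011110000
  (~b | c) = 1111001111110011
  ((~b | c) | a) = 1111001111111111
  (((b & d) | (c & d)) & ((~b | c) | a)) = 0001000100010101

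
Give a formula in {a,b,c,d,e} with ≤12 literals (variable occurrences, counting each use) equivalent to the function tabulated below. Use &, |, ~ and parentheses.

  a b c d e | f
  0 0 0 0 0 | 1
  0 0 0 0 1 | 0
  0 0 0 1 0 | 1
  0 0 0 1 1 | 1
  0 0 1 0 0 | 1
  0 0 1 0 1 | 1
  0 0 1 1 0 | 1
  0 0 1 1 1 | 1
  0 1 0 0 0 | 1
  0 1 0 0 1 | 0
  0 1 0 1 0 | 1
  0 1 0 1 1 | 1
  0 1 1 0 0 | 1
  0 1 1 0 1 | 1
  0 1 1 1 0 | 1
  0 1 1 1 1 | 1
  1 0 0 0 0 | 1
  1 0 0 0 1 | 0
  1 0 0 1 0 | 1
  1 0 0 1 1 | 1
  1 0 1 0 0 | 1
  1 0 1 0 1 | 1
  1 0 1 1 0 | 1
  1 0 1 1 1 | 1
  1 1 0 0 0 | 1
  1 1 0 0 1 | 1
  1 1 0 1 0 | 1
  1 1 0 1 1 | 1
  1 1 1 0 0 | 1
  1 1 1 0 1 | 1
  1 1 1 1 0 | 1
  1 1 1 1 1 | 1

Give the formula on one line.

  (d | c) = 00111111001111110011111100111111
  ~d = 11001100110011001100110011001100
  ~b = 11111111000000001111111100000000
  (~d & ~b) = 11001100000000001100110000000000
  ~e = 10101010101010101010101010101010
  ((~d & ~b) & ~e) = 10001000000000001000100000000000
  ((d | c) | ((~d & ~b) & ~e)) = 10111111001111111011111100111111
  (~e | a) = 10101010101010101111111111111111
  (d | (~e | a)) = 10111011101110111111111111111111
  (b & (d | (~e | a))) = 00000000101110110000000011111111
  (((d | c) | ((~d & ~b) & ~e)) | (b & (d | (~e | a)))) = 10111111101111111011111111111111

(((d | c) | ((~d & ~b) & ~e)) | (b & (d | (~e | a))))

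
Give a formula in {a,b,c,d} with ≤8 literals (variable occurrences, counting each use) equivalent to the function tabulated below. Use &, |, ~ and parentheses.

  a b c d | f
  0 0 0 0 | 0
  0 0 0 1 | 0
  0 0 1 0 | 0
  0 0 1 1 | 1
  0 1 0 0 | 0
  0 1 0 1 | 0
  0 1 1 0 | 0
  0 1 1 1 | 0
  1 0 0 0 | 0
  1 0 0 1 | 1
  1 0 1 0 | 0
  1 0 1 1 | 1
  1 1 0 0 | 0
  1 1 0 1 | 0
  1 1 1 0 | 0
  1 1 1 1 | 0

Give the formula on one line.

  (c | a) = 0011001111111111
  ~a = 1111111100000000
  ~b = 1111000011110000
  (c | ~b) = 1111001111110011
  (~a | (c | ~b)) = 1111111111110011
  ((c | a) & (~a | (c | ~b))) = 0011001111110011
  (~b & d) = 0101000001010000
  (((c | a) & (~a | (c | ~b))) & (~b & d)) = 0001000001010000

(((c | a) & (~a | (c | ~b))) & (~b & d))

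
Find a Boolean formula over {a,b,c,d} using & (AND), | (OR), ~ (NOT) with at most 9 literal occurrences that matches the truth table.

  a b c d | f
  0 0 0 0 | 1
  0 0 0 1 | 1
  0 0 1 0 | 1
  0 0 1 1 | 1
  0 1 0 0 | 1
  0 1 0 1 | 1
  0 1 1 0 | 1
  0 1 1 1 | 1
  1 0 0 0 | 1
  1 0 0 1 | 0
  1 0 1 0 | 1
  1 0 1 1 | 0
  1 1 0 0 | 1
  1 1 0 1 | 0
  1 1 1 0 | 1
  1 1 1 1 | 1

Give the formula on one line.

  (b & c) = 0000001100000011
  ~d = 1010101010101010
  (c | ~d) = 1011101110111011
  (a & (c | ~d)) = 0000000010111011
  ((b & c) & (a & (c | ~d))) = 0000000000000011
  (d & b) = 0000010100000101
  (((b & c) & (a & (c | ~d))) & (d & b)) = 0000000000000001
  ~a = 1111111100000000
  ((((b & c) & (a & (c | ~d))) & (d & b)) | ~a) = 1111111100000001
  (((((b & c) & (a & (c | ~d))) & (d & b)) | ~a) | ~d) = 1111111110101011

(((((b & c) & (a & (c | ~d))) & (d & b)) | ~a) | ~d)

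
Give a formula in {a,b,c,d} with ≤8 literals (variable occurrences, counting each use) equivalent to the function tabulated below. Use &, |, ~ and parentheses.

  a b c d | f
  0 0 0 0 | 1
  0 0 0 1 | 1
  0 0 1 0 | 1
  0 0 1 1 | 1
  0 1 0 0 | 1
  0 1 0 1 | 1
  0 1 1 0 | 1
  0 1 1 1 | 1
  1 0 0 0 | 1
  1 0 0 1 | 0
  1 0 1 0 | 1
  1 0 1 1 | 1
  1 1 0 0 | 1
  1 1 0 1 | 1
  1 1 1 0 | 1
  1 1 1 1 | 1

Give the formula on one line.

  ~a = 1111111100000000
  (c | ~a) = 1111111100110011
  ((c | ~a) | b) = 1111111100111111
  ~b = 1111000011110000
  ~d = 1010101010101010
  (~b & ~d) = 1010000010100000
  ((~b & ~d) | b) = 1010111110101111
  (c | ((~b & ~d) | b)) = 1011111110111111
  (((c | ~a) | b) | (c | ((~b & ~d) | b))) = 1111111110111111

(((c | ~a) | b) | (c | ((~b & ~d) | b)))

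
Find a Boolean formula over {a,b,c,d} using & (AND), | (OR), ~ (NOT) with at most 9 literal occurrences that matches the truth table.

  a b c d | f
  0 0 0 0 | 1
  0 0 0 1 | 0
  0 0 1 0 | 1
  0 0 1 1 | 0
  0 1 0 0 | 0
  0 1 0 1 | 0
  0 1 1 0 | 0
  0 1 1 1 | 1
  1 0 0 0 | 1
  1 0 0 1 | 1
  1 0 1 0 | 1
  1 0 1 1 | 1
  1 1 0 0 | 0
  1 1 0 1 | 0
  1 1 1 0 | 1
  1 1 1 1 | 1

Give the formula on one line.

(((~c | (d | a)) & (c & (b | a))) | (~b & (a | ~d)))

  ~c = 1100110011001100
  (d | a) = 0101010111111111
  (~c | (d | a)) = 1101110111111111
  (b | a) = 0000111111111111
  (c & (b | a)) = 0000001100110011
  ((~c | (d | a)) & (c & (b | a))) = 0000000100110011
  ~b = 1111000011110000
  ~d = 1010101010101010
  (a | ~d) = 1010101011111111
  (~b & (a | ~d)) = 1010000011110000
  (((~c | (d | a)) & (c & (b | a))) | (~b & (a | ~d))) = 1010000111110011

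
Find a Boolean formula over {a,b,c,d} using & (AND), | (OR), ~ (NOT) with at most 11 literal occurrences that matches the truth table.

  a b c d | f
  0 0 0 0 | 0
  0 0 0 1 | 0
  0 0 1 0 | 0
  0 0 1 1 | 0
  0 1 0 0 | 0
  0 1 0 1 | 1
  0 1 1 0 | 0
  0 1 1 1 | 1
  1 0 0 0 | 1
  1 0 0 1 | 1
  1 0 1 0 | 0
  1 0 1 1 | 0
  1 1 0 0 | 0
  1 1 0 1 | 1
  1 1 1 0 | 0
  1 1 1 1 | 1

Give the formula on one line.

((b & d) | ((((~a & b) | a) & (c | ~b)) & ~c))

  (b & d) = 0000010100000101
  ~a = 1111111100000000
  (~a & b) = 0000111100000000
  ((~a & b) | a) = 0000111111111111
  ~b = 1111000011110000
  (c | ~b) = 1111001111110011
  (((~a & b) | a) & (c | ~b)) = 0000001111110011
  ~c = 1100110011001100
  ((((~a & b) | a) & (c | ~b)) & ~c) = 0000000011000000
  ((b & d) | ((((~a & b) | a) & (c | ~b)) & ~c)) = 0000010111000101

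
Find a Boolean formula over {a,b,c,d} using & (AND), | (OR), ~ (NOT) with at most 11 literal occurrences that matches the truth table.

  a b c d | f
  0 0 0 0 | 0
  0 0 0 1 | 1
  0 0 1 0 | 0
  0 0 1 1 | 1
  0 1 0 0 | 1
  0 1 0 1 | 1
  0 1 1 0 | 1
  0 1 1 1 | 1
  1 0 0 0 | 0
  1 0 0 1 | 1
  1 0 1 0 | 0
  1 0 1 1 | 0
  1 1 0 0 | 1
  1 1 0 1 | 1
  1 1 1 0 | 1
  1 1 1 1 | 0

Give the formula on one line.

((b | ((d | b) & (~b | ~c))) & (~c | (~d | ~a)))

  (d | b) = 0101111101011111
  ~b = 1111000011110000
  ~c = 1100110011001100
  (~b | ~c) = 1111110011111100
  ((d | b) & (~b | ~c)) = 0101110001011100
  (b | ((d | b) & (~b | ~c))) = 0101111101011111
  ~d = 1010101010101010
  ~a = 1111111100000000
  (~d | ~a) = 1111111110101010
  (~c | (~d | ~a)) = 1111111111101110
  ((b | ((d | b) & (~b | ~c))) & (~c | (~d | ~a))) = 0101111101001110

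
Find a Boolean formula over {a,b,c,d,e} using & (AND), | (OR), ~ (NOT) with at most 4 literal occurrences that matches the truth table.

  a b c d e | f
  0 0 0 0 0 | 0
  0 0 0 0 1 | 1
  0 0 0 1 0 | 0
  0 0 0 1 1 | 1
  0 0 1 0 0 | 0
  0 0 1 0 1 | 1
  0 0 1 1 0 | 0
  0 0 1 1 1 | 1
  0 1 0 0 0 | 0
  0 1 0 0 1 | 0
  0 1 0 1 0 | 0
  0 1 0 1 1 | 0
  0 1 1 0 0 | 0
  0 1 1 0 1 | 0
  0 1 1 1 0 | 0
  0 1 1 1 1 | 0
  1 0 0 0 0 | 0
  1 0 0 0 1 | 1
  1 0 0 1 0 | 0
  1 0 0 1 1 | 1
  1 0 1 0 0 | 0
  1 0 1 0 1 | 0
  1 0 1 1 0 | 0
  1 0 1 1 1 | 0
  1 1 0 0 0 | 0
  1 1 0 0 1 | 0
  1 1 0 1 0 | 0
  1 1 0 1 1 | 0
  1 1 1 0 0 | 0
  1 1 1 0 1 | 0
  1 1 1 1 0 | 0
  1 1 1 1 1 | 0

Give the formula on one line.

(~b & (e & (~c | ~a)))

  ~b = 11111111000000001111111100000000
  ~c = 11110000111100001111000011110000
  ~a = 11111111111111110000000000000000
  (~c | ~a) = 11111111111111111111000011110000
  (e & (~c | ~a)) = 01010101010101010101000001010000
  (~b & (e & (~c | ~a))) = 01010101000000000101000000000000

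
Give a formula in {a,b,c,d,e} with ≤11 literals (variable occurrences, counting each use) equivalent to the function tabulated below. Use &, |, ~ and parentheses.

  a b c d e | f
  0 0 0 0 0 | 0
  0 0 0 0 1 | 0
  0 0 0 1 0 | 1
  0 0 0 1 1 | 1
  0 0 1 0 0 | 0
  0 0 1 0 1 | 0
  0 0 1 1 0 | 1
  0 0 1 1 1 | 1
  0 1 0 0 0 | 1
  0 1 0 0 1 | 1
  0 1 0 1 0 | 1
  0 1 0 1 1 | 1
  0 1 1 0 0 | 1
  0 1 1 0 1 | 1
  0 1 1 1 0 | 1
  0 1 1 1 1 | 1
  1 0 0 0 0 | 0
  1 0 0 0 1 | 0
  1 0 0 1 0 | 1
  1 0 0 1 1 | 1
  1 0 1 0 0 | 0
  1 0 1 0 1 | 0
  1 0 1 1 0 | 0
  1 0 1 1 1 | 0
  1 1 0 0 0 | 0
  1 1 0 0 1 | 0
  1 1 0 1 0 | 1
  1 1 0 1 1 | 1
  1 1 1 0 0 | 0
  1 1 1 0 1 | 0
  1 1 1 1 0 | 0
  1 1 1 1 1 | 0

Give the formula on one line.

  ~a = 11111111111111110000000000000000
  ~b = 11111111000000001111111100000000
  (d | ~b) = 11111111001100111111111100110011
  (~a | (d | ~b)) = 11111111111111111111111100110011
  ((~a | (d | ~b)) & b) = 00000000111111110000000000110011
  ~d = 11001100110011001100110011001100
  (~d | ~b) = 11111111110011001111111111001100
  (d & (~d | ~b)) = 00110011000000000011001100000000
  (((~a | (d | ~b)) & b) | (d & (~d | ~b))) = 00110011111111110011001100110011
  ~c = 11110000111100001111000011110000
  (~a | ~c) = 11111111111111111111000011110000
  ((((~a | (d | ~b)) & b) | (d & (~d | ~b))) & (~a | ~c)) = 00110011111111110011000000110000

((((~a | (d | ~b)) & b) | (d & (~d | ~b))) & (~a | ~c))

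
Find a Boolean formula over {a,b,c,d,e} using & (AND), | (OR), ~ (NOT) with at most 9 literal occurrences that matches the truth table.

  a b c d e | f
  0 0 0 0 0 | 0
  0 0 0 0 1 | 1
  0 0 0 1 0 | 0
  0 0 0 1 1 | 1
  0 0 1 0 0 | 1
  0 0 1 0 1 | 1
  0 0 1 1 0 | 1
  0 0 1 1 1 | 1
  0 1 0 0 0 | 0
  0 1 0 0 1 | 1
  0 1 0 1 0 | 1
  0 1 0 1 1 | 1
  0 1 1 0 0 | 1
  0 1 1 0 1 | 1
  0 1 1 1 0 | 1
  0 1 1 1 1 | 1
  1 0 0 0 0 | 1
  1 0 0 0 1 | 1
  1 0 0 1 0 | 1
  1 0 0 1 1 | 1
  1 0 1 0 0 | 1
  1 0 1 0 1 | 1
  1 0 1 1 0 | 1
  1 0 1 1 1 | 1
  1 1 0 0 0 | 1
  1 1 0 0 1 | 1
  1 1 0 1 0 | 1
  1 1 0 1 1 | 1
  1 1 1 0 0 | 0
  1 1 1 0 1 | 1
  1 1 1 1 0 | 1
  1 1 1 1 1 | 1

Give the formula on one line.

  ~c = 11110000111100001111000011110000
  (d | ~c) = 11110011111100111111001111110011
  ((d | ~c) & a) = 00000000000000001111001111110011
  ~b = 11111111000000001111111100000000
  ~a = 11111111111111110000000000000000
  (~b | ~a) = 11111111111111111111111100000000
  (c & (~b | ~a)) = 00001111000011110000111100000000
  (d & b) = 00000000001100110000000000110011
  ((c & (~b | ~a)) | (d & b)) = 00001111001111110000111100110011
  (((d | ~c) & a) | ((c & (~b | ~a)) | (d & b))) = 00001111001111111111111111110011
  ((((d | ~c) & a) | ((c & (~b | ~a)) | (d & b))) | e) = 01011111011111111111111111110111

((((d | ~c) & a) | ((c & (~b | ~a)) | (d & b))) | e)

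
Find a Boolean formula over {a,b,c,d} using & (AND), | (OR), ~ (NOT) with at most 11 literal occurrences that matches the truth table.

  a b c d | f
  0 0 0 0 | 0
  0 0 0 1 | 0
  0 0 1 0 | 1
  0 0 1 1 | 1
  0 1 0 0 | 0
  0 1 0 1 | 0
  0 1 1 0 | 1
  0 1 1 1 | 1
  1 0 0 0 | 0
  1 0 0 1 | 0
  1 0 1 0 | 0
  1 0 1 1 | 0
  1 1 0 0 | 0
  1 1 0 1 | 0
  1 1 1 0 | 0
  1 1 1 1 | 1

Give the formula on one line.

  ~a = 1111111100000000
  (b | ~a) = 1111111100001111
  (c & a) = 0000000000110011
  ~d = 1010101010101010
  (~a & ~d) = 1010101000000000
  ((~a & ~d) | d) = 1111111101010101
  ((c & a) & ((~a & ~d) | d)) = 0000000000010001
  ((b | ~a) & ((c & a) & ((~a & ~d) | d))) = 0000000000000001
  (~a & c) = 0011001100000000
  (((b | ~a) & ((c & a) & ((~a & ~d) | d))) | (~a & c)) = 0011001100000001

(((b | ~a) & ((c & a) & ((~a & ~d) | d))) | (~a & c))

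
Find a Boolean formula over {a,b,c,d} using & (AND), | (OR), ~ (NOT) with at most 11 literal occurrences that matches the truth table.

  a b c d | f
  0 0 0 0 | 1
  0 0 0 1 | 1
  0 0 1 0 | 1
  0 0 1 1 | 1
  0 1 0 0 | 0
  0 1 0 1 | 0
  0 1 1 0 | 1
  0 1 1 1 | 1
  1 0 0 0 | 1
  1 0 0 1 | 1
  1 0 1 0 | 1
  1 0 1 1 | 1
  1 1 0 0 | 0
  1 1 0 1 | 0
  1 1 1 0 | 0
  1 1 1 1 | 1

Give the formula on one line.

  ~b = 1111000011110000
  (c & d) = 0001000100010001
  ((c & d) & b) = 0000000100000001
  (~b | ((c & d) & b)) = 1111000111110001
  ~a = 1111111100000000
  (~a | d) = 1111111101010101
  ~d = 1010101010101010
  (~d & c) = 0010001000100010
  ((~a | d) & (~d & c)) = 0010001000000000
  ((~b | ((c & d) & b)) | ((~a | d) & (~d & c))) = 1111001111110001

((~b | ((c & d) & b)) | ((~a | d) & (~d & c)))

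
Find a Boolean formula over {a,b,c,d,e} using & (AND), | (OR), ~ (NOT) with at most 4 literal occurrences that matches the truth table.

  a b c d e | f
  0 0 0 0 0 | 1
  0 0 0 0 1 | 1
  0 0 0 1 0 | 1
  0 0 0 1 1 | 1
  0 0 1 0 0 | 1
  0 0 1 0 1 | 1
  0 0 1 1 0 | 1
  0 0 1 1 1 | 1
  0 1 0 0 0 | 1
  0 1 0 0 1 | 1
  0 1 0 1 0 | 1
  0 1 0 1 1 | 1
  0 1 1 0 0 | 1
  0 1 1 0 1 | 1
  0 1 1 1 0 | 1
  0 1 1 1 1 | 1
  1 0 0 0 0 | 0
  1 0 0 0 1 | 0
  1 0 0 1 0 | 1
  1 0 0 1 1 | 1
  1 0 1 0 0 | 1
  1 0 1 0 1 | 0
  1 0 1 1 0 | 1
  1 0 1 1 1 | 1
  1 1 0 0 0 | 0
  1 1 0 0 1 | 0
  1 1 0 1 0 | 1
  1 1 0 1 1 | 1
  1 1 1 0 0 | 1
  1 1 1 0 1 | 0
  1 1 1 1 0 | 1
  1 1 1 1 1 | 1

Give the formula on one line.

  ~a = 11111111111111110000000000000000
  ~e = 10101010101010101010101010101010
  (c & ~e) = 00001010000010100000101000001010
  (~a | (c & ~e)) = 11111111111111110000101000001010
  ((~a | (c & ~e)) | d) = 11111111111111110011101100111011

((~a | (c & ~e)) | d)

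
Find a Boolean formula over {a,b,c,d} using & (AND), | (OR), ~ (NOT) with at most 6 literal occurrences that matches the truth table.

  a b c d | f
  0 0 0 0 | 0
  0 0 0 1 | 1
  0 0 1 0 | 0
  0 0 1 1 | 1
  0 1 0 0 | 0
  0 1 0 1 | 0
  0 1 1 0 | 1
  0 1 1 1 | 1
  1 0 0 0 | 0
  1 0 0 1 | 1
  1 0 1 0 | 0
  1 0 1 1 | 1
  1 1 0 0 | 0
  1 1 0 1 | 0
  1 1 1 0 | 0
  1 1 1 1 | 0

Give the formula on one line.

((d & ~b) | (b & (~a & c)))

  ~b = 1111000011110000
  (d & ~b) = 0101000001010000
  ~a = 1111111100000000
  (~a & c) = 0011001100000000
  (b & (~a & c)) = 0000001100000000
  ((d & ~b) | (b & (~a & c))) = 0101001101010000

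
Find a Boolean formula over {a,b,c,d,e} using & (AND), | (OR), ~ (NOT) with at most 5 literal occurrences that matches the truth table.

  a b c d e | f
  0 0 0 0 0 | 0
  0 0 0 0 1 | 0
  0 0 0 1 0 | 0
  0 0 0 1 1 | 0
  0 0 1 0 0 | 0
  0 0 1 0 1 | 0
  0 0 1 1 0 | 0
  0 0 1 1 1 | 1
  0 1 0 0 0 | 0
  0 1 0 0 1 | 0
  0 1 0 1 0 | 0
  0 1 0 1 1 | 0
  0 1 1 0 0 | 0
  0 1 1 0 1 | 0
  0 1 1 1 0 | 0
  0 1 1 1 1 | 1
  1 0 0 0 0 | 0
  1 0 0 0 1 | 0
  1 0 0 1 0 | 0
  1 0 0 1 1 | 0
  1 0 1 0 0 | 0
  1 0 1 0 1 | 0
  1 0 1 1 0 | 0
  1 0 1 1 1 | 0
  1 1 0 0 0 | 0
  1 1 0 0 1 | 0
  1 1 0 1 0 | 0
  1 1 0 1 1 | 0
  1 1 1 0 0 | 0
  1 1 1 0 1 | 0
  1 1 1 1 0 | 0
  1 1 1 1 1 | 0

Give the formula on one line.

  ~d = 11001100110011001100110011001100
  (c | ~d) = 11001111110011111100111111001111
  ~a = 11111111111111110000000000000000
  (d & e) = 00010001000100010001000100010001
  (~a & (d & e)) = 00010001000100010000000000000000
  ((c | ~d) & (~a & (d & e))) = 00000001000000010000000000000000

((c | ~d) & (~a & (d & e)))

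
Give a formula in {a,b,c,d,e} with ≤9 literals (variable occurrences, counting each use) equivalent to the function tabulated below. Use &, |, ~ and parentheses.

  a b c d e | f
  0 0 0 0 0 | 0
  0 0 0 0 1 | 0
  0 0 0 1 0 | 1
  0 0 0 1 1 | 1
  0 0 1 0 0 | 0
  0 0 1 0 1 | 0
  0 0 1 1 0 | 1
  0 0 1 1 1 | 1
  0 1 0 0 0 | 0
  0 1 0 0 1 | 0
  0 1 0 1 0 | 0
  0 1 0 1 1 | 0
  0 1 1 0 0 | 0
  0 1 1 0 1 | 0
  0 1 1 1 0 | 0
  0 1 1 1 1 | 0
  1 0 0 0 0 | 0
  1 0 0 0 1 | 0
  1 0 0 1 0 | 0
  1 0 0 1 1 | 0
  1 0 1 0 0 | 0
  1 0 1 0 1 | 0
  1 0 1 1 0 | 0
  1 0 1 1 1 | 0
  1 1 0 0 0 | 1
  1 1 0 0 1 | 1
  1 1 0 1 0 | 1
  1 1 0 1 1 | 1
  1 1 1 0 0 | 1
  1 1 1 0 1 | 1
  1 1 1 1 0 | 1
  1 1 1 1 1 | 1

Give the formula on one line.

  (b & a) = 00000000000000000000000011111111
  ~a = 11111111111111110000000000000000
  (~a & d) = 00110011001100110000000000000000
  ~b = 11111111000000001111111100000000
  (~b & d) = 00110011000000000011001100000000
  ((~a & d) & (~b & d)) = 00110011000000000000000000000000
  ((b & a) | ((~a & d) & (~b & d))) = 00110011000000000000000011111111

((b & a) | ((~a & d) & (~b & d)))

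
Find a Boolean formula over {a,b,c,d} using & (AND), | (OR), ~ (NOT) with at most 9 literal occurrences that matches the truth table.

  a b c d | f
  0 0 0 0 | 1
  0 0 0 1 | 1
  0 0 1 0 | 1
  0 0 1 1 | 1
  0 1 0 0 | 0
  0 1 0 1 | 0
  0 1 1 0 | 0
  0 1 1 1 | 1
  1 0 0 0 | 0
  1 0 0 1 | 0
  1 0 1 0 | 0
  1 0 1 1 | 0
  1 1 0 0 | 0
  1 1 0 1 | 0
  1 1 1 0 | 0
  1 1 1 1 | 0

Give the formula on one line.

((((b & d) & (c | ((~a | c) & ~d))) | (~b | a)) & ~a)

  (b & d) = 0000010100000101
  ~a = 1111111100000000
  (~a | c) = 1111111100110011
  ~d = 1010101010101010
  ((~a | c) & ~d) = 1010101000100010
  (c | ((~a | c) & ~d)) = 1011101100110011
  ((b & d) & (c | ((~a | c) & ~d))) = 0000000100000001
  ~b = 1111000011110000
  (~b | a) = 1111000011111111
  (((b & d) & (c | ((~a | c) & ~d))) | (~b | a)) = 1111000111111111
  ((((b & d) & (c | ((~a | c) & ~d))) | (~b | a)) & ~a) = 1111000100000000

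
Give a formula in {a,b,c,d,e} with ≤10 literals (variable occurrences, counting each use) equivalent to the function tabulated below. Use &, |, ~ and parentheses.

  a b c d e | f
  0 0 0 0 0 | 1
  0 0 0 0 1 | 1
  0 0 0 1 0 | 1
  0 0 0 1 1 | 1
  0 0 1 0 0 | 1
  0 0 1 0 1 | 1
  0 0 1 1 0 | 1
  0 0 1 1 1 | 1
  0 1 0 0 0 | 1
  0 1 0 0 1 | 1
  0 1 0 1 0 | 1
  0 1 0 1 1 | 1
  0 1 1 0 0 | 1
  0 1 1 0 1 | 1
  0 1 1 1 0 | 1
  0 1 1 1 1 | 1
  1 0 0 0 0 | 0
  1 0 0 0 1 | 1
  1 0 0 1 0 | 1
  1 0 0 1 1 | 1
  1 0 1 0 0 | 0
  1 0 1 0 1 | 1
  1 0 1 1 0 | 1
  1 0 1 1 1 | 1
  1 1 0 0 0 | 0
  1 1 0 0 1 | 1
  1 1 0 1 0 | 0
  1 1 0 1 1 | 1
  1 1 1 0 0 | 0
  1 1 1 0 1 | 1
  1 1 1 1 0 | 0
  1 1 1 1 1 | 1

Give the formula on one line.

((((~a | ~b) & d) | (~d & e)) | ((d & (a & e)) | ~a))

  ~a = 11111111111111110000000000000000
  ~b = 11111111000000001111111100000000
  (~a | ~b) = 11111111111111111111111100000000
  ((~a | ~b) & d) = 00110011001100110011001100000000
  ~d = 11001100110011001100110011001100
  (~d & e) = 01000100010001000100010001000100
  (((~a | ~b) & d) | (~d & e)) = 01110111011101110111011101000100
  (a & e) = 00000000000000000101010101010101
  (d & (a & e)) = 00000000000000000001000100010001
  ((d & (a & e)) | ~a) = 11111111111111110001000100010001
  ((((~a | ~b) & d) | (~d & e)) | ((d & (a & e)) | ~a)) = 11111111111111110111011101010101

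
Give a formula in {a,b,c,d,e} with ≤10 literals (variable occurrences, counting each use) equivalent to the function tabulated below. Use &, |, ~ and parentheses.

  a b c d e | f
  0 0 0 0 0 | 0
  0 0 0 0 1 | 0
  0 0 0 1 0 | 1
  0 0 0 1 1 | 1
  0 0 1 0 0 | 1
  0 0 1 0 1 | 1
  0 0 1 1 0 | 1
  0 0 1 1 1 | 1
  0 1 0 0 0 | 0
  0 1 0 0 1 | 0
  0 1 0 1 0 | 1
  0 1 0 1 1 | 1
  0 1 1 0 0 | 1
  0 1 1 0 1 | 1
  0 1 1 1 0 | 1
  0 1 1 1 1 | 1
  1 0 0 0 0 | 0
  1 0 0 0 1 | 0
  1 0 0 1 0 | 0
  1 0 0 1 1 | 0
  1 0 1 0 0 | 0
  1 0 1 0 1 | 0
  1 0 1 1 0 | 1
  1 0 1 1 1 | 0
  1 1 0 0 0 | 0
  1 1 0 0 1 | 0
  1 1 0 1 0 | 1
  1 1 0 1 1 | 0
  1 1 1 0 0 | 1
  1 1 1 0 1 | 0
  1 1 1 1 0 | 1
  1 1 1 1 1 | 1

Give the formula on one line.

(((d | c) & (~a | (b & ~e))) | ((c & d) & (~e | b)))

  (d | c) = 00111111001111110011111100111111
  ~a = 11111111111111110000000000000000
  ~e = 10101010101010101010101010101010
  (b & ~e) = 00000000101010100000000010101010
  (~a | (b & ~e)) = 11111111111111110000000010101010
  ((d | c) & (~a | (b & ~e))) = 00111111001111110000000000101010
  (c & d) = 00000011000000110000001100000011
  (~e | b) = 10101010111111111010101011111111
  ((c & d) & (~e | b)) = 00000010000000110000001000000011
  (((d | c) & (~a | (b & ~e))) | ((c & d) & (~e | b))) = 00111111001111110000001000101011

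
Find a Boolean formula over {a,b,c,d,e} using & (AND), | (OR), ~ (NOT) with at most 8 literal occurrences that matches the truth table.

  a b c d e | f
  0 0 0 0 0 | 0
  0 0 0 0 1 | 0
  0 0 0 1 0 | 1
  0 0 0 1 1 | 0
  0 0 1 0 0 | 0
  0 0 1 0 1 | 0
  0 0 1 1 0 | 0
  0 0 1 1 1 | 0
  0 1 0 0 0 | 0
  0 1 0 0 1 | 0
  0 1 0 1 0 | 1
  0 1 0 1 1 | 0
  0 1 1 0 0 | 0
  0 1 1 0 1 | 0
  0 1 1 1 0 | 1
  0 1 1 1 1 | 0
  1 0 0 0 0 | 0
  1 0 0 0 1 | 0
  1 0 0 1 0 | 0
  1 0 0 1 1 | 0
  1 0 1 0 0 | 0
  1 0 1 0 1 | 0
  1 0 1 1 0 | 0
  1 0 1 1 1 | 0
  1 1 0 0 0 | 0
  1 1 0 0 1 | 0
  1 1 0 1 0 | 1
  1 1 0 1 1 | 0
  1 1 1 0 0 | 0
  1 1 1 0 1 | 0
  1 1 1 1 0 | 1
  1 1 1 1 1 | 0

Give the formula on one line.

(((~c | b) & (~e & d)) & (b | ((~b | ~c) & ~a)))

  ~c = 11110000111100001111000011110000
  (~c | b) = 11110000111111111111000011111111
  ~e = 10101010101010101010101010101010
  (~e & d) = 00100010001000100010001000100010
  ((~c | b) & (~e & d)) = 00100000001000100010000000100010
  ~b = 11111111000000001111111100000000
  (~b | ~c) = 11111111111100001111111111110000
  ~a = 11111111111111110000000000000000
  ((~b | ~c) & ~a) = 11111111111100000000000000000000
  (b | ((~b | ~c) & ~a)) = 11111111111111110000000011111111
  (((~c | b) & (~e & d)) & (b | ((~b | ~c) & ~a))) = 00100000001000100000000000100010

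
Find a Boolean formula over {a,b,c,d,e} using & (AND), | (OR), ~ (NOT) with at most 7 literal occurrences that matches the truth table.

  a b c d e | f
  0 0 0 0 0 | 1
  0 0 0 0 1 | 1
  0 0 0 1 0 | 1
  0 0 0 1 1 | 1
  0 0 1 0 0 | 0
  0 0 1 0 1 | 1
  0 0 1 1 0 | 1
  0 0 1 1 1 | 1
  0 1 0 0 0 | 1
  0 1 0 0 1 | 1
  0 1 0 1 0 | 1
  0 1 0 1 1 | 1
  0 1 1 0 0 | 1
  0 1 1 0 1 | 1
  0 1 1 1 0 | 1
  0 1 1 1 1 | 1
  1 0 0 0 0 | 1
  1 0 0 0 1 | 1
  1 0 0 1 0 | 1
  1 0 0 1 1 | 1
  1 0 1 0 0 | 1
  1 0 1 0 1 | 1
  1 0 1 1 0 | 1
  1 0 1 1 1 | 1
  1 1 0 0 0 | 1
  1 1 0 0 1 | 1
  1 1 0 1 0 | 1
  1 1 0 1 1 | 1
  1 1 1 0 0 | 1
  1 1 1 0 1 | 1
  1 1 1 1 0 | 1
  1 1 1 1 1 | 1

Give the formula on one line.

((~c | (a | (d | (e & c)))) | (b & ~a))

  ~c = 11110000111100001111000011110000
  (e & c) = 00000101000001010000010100000101
  (d | (e & c)) = 00110111001101110011011100110111
  (a | (d | (e & c))) = 00110111001101111111111111111111
  (~c | (a | (d | (e & c)))) = 11110111111101111111111111111111
  ~a = 11111111111111110000000000000000
  (b & ~a) = 00000000111111110000000000000000
  ((~c | (a | (d | (e & c)))) | (b & ~a)) = 11110111111111111111111111111111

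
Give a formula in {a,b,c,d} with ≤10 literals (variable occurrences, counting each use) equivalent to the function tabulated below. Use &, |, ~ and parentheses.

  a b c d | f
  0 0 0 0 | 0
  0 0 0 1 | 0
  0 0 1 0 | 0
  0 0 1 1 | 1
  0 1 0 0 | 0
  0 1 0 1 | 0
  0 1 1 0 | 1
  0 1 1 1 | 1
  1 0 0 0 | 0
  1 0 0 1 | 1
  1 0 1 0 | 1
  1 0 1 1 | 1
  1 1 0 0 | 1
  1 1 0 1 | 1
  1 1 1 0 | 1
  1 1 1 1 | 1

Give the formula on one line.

  (c | b) = 0011111100111111
  ((c | b) | d) = 0111111101111111
  (b | a) = 0000111111111111
  (((c | b) | d) & (b | a)) = 0000111101111111
  (b | d) = 0101111101011111
  ((((c | b) | d) & (b | a)) | (b | d)) = 0101111101111111
  (c | a) = 0011001111111111
  (((((c | b) | d) & (b | a)) | (b | d)) & (c | a)) = 0001001101111111

(((((c | b) | d) & (b | a)) | (b | d)) & (c | a))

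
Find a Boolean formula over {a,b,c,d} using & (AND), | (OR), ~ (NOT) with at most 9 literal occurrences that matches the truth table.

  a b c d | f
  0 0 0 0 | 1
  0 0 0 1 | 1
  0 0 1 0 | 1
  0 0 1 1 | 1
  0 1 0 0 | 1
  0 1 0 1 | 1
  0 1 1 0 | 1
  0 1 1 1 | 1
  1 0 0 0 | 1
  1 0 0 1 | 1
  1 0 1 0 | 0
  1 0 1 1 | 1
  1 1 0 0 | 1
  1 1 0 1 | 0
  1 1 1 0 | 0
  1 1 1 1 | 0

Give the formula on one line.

  ~a = 1111111100000000
  ~c = 1100110011001100
  ~d = 1010101010101010
  (~c & ~d) = 1000100010001000
  ~b = 1111000011110000
  (~a & b) = 0000111100000000
  (d & (~a & b)) = 0000010100000000
  (~b | (d & (~a & b))) = 1111010111110000
  (d & (~b | (d & (~a & b)))) = 0101010101010000
  ((~c & ~d) | (d & (~b | (d & (~a & b))))) = 1101110111011000
  (~a | ((~c & ~d) | (d & (~b | (d & (~a & b)))))) = 1111111111011000

(~a | ((~c & ~d) | (d & (~b | (d & (~a & b))))))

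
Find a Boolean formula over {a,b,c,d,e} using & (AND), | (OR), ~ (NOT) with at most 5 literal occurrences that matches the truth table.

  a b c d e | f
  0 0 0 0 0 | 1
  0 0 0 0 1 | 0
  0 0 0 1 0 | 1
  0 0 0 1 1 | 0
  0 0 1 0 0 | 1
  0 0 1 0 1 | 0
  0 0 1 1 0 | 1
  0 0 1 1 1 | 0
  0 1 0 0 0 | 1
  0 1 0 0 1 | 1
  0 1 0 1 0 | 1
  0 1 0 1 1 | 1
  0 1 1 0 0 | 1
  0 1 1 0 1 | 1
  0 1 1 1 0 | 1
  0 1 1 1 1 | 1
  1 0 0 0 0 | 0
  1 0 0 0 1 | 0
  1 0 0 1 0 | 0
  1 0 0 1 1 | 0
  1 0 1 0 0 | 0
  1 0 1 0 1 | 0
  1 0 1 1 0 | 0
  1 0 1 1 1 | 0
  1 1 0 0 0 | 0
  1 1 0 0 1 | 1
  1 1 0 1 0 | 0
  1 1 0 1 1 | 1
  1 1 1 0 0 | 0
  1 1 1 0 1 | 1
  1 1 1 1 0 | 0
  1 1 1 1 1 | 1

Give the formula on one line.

((~a | (a & e)) & (~e | b))

  ~a = 11111111111111110000000000000000
  (a & e) = 00000000000000000101010101010101
  (~a | (a & e)) = 11111111111111110101010101010101
  ~e = 10101010101010101010101010101010
  (~e | b) = 10101010111111111010101011111111
  ((~a | (a & e)) & (~e | b)) = 10101010111111110000000001010101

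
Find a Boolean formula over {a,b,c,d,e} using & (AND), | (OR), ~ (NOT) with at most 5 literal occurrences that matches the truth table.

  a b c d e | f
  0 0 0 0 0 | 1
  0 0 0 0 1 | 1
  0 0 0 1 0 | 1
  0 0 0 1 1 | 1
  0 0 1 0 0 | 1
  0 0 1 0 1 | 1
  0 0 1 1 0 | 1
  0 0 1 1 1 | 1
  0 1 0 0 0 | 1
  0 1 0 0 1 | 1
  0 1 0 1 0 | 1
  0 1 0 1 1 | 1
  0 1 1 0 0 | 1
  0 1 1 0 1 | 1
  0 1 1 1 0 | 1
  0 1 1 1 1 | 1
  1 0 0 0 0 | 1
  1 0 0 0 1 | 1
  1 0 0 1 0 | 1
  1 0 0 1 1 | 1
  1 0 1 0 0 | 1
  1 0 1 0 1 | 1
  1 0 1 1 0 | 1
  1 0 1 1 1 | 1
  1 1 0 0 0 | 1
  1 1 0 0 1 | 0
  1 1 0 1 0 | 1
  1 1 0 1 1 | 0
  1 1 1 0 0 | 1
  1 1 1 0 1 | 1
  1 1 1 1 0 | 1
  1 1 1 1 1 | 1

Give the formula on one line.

(~a | (((c | ~b) & e) | ~e))

  ~a = 11111111111111110000000000000000
  ~b = 11111111000000001111111100000000
  (c | ~b) = 11111111000011111111111100001111
  ((c | ~b) & e) = 01010101000001010101010100000101
  ~e = 10101010101010101010101010101010
  (((c | ~b) & e) | ~e) = 11111111101011111111111110101111
  (~a | (((c | ~b) & e) | ~e)) = 11111111111111111111111110101111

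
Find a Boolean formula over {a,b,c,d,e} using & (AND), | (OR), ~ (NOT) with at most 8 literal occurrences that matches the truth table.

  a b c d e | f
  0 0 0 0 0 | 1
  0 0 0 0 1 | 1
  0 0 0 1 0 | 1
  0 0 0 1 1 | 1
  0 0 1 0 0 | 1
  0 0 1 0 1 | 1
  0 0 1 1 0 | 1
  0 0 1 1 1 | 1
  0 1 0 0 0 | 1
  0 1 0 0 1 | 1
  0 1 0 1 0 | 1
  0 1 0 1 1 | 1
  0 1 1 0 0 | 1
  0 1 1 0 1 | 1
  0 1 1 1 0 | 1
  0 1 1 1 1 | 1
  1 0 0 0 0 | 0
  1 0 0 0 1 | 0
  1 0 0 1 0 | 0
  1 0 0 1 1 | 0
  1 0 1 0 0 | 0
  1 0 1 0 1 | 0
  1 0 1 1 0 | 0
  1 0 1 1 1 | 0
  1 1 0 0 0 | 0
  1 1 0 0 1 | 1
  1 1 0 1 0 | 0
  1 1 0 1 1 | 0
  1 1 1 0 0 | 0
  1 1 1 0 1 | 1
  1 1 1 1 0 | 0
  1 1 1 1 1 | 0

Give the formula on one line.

  ~a = 11111111111111110000000000000000
  ~d = 11001100110011001100110011001100
  (d & b) = 00000000001100110000000000110011
  (e | (d & b)) = 01010101011101110101010101110111
  ((e | (d & b)) & b) = 00000000011101110000000001110111
  (~d & ((e | (d & b)) & b)) = 00000000010001000000000001000100
  (~a | (~d & ((e | (d & b)) & b))) = 11111111111111110000000001000100

(~a | (~d & ((e | (d & b)) & b)))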